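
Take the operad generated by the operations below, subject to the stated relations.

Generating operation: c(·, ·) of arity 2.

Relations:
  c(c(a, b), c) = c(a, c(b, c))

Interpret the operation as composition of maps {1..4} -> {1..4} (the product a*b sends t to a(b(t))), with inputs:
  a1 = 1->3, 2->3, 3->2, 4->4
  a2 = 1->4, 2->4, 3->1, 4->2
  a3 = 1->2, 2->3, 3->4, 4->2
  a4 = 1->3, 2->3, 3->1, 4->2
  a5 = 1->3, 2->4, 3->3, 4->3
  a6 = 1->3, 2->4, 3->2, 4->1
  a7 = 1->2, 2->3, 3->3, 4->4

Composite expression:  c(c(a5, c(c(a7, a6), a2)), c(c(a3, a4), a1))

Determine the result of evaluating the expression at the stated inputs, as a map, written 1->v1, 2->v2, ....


c(a7, a6) = 1->3, 2->4, 3->3, 4->2
c(c(a7, a6), a2) = 1->2, 2->2, 3->3, 4->4
c(a5, c(c(a7, a6), a2)) = 1->4, 2->4, 3->3, 4->3
c(a3, a4) = 1->4, 2->4, 3->2, 4->3
c(c(a3, a4), a1) = 1->2, 2->2, 3->4, 4->3
c(c(a5, c(c(a7, a6), a2)), c(c(a3, a4), a1)) = 1->4, 2->4, 3->3, 4->3

1->4, 2->4, 3->3, 4->3


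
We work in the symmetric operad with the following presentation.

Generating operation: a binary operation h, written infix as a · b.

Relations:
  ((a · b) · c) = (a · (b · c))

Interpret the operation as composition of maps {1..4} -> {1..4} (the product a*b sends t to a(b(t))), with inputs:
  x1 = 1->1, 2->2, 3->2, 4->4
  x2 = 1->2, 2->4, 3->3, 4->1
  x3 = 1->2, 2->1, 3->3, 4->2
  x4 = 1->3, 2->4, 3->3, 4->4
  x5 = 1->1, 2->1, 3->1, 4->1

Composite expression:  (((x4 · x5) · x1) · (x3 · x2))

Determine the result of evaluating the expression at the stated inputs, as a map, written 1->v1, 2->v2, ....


1->3, 2->3, 3->3, 4->3

(x4 · x5) = 1->3, 2->3, 3->3, 4->3
((x4 · x5) · x1) = 1->3, 2->3, 3->3, 4->3
(x3 · x2) = 1->1, 2->2, 3->3, 4->2
(((x4 · x5) · x1) · (x3 · x2)) = 1->3, 2->3, 3->3, 4->3


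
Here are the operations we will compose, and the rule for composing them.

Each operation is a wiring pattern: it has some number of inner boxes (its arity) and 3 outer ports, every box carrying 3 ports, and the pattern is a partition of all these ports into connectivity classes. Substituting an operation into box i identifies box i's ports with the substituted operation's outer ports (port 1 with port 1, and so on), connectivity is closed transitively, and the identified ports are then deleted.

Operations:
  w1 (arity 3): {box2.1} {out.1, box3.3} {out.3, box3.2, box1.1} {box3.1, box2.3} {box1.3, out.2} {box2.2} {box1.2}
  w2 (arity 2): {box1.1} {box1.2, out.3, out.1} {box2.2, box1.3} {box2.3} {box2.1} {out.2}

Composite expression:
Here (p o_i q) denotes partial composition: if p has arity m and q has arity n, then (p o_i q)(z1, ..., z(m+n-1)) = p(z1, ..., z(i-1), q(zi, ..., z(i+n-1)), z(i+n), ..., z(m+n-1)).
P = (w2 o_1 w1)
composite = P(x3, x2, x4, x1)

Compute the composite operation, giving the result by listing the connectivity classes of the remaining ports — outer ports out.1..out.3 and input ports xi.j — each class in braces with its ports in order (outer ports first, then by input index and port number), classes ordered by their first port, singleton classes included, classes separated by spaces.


{out.1, out.3, x3.3} {out.2} {x1.1} {x1.2, x3.1, x4.2} {x1.3} {x2.1} {x2.2} {x2.3, x4.1} {x3.2} {x4.3}


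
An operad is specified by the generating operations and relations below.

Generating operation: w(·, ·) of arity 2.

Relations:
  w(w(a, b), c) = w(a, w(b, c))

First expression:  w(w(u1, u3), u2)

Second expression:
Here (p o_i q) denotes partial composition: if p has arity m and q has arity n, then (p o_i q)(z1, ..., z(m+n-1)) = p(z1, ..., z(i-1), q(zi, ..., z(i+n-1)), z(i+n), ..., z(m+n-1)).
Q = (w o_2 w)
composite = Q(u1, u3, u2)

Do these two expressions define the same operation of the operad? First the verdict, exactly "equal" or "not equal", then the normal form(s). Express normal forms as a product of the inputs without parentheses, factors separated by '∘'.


equal; the common form is u1 ∘ u3 ∘ u2

The first expression, normalized: u1 ∘ u3 ∘ u2
The second expression, normalized: u1 ∘ u3 ∘ u2
The normal forms match — equal.


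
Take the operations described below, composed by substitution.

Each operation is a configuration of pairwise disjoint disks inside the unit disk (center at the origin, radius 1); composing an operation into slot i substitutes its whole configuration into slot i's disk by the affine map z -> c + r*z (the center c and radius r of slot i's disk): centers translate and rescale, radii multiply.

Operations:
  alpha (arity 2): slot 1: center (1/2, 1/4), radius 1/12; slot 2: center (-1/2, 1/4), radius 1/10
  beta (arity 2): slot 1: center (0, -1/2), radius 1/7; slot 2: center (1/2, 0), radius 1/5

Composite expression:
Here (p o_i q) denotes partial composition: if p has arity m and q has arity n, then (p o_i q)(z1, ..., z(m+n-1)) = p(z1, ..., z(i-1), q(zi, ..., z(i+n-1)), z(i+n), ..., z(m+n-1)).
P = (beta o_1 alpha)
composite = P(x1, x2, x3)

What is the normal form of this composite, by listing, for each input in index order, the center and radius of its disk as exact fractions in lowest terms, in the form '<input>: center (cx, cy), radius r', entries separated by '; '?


Follow each x-input down from beta: c' goes to c + r*c', radius to r*r'.
tracing x1 down its 2-map path: center (1/14, -13/28), radius 1/84
tracing x2 down its 2-map path: center (-1/14, -13/28), radius 1/70
tracing x3 down its 1-map path: center (1/2, 0), radius 1/5

x1: center (1/14, -13/28), radius 1/84; x2: center (-1/14, -13/28), radius 1/70; x3: center (1/2, 0), radius 1/5


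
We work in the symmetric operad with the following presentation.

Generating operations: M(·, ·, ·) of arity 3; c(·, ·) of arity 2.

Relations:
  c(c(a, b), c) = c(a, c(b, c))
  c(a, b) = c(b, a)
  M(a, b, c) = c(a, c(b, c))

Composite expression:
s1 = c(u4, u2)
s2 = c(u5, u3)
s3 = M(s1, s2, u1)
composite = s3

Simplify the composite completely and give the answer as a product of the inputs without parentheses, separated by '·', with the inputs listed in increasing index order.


u1 · u2 · u3 · u4 · u5

Any arrangement under M is one operation, so sort the u-inputs.
c(u4, u2) flattens to u4 · u2
c(u5, u3) flattens to u5 · u3
M(c(u4, u2), c(u5, u3), u1) flattens to u4 · u2 · u5 · u3 · u1
the factors in increasing index order: u1 · u2 · u3 · u4 · u5


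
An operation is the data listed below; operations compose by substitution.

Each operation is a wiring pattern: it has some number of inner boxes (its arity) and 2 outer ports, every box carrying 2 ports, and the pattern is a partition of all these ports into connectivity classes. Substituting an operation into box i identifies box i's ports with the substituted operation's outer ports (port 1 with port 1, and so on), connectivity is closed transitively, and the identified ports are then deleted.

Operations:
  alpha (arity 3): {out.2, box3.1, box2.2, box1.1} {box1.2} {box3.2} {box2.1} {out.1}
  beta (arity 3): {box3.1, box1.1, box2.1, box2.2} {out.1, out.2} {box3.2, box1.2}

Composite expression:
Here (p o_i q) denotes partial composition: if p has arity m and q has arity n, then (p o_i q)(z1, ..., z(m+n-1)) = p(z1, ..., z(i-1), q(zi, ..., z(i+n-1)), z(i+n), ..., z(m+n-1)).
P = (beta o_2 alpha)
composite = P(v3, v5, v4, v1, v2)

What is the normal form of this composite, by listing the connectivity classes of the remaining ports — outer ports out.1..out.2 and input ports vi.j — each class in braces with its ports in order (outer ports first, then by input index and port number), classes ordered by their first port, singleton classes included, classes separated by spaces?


Two ports join when wires chain via beta-identified ports.
after alpha, the pattern on (v5, v4, v1) reads {out.1} {out.2, v1.1, v4.2, v5.1} {v1.2} {v4.1} {v5.2} (out.j = its outer ports)
after beta, the pattern on (v3, v5, v4, v1, v2) reads {out.1, out.2} {v1.1, v2.1, v3.1, v4.2, v5.1} {v1.2} {v2.2, v3.2} {v4.1} {v5.2} (out.j = its outer ports)

{out.1, out.2} {v1.1, v2.1, v3.1, v4.2, v5.1} {v1.2} {v2.2, v3.2} {v4.1} {v5.2}


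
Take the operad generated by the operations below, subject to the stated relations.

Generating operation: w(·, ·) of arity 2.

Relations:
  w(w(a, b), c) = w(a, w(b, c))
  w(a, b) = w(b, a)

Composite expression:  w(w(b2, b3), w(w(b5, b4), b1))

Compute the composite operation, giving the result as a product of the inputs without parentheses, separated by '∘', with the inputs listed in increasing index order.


b1 ∘ b2 ∘ b3 ∘ b4 ∘ b5

Shape and order are irrelevant to w; the b-input set decides.
w(b2, b3) collapses to b2 ∘ b3
w(b5, b4) collapses to b5 ∘ b4
w(w(b5, b4), b1) collapses to b5 ∘ b4 ∘ b1
w(w(b2, b3), w(w(b5, b4), b1)) collapses to b2 ∘ b3 ∘ b5 ∘ b4 ∘ b1
rearranged into index order: b1 ∘ b2 ∘ b3 ∘ b4 ∘ b5


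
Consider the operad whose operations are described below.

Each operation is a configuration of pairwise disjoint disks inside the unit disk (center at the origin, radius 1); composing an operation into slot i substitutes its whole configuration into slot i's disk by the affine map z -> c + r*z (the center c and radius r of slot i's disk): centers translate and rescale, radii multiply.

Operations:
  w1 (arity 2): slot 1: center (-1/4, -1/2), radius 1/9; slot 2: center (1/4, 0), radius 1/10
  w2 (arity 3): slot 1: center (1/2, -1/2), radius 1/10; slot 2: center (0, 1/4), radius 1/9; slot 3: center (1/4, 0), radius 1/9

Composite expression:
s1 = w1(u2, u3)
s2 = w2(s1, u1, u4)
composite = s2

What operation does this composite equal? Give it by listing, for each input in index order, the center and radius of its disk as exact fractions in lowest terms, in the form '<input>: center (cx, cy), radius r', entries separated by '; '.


u1: center (0, 1/4), radius 1/9; u2: center (19/40, -11/20), radius 1/90; u3: center (21/40, -1/2), radius 1/100; u4: center (1/4, 0), radius 1/9

Nesting under w2 composes maps z -> c + r*z down each u-path.
u2 passes through 2 substitutions, ending at center (19/40, -11/20), radius 1/90
u3 passes through 2 substitutions, ending at center (21/40, -1/2), radius 1/100
u1 passes through 1 substitution, ending at center (0, 1/4), radius 1/9
u4 passes through 1 substitution, ending at center (1/4, 0), radius 1/9


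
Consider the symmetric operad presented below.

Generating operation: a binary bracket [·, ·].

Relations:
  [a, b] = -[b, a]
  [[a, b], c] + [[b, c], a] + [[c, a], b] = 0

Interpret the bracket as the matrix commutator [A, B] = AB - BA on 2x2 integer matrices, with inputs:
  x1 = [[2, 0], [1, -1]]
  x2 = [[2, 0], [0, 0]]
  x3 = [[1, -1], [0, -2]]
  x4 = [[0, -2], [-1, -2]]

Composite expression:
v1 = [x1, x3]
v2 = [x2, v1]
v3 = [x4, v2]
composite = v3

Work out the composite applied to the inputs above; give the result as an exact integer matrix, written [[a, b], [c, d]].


[[6, -12], [12, -6]]


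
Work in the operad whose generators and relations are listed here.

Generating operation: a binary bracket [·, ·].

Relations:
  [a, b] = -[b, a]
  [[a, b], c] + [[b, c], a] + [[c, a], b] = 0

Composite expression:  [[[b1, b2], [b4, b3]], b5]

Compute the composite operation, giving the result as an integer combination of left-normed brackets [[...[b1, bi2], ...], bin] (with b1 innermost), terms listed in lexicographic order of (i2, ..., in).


In the tensor algebra, words opening b1 carry the b1-anchored form.
Composite bracket: [[[b1, b2], [b4, b3]], b5]
Full expansion: 16 signed words from ab - ba (2^4 = 16).
Only words starting with b1 matter:
  b1b2b3b4b5 (sign -1) contributes -[[[[b1, b2], b3], b4], b5]
  b1b2b4b3b5 (sign +1) contributes +[[[[b1, b2], b4], b3], b5]

-[[[[b1, b2], b3], b4], b5] + [[[[b1, b2], b4], b3], b5]


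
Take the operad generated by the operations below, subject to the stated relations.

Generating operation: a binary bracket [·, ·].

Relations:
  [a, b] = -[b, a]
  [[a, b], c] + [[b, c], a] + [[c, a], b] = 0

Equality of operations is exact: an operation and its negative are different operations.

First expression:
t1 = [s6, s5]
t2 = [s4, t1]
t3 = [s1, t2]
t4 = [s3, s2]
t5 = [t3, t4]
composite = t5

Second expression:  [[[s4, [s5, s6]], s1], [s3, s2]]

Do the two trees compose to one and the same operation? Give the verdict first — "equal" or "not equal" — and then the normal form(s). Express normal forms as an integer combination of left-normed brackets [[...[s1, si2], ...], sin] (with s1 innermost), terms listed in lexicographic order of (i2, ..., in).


equal; both compose to [[[[[s1, s4], s5], s6], s2], s3] - [[[[[s1, s4], s5], s6], s3], s2] - [[[[[s1, s4], s6], s5], s2], s3] + [[[[[s1, s4], s6], s5], s3], s2] - [[[[[s1, s5], s6], s4], s2], s3] + [[[[[s1, s5], s6], s4], s3], s2] + [[[[[s1, s6], s5], s4], s2], s3] - [[[[[s1, s6], s5], s4], s3], s2]

In normal form, the first expression is [[[[[s1, s4], s5], s6], s2], s3] - [[[[[s1, s4], s5], s6], s3], s2] - [[[[[s1, s4], s6], s5], s2], s3] + [[[[[s1, s4], s6], s5], s3], s2] - [[[[[s1, s5], s6], s4], s2], s3] + [[[[[s1, s5], s6], s4], s3], s2] + [[[[[s1, s6], s5], s4], s2], s3] - [[[[[s1, s6], s5], s4], s3], s2]
In normal form, the second expression is [[[[[s1, s4], s5], s6], s2], s3] - [[[[[s1, s4], s5], s6], s3], s2] - [[[[[s1, s4], s6], s5], s2], s3] + [[[[[s1, s4], s6], s5], s3], s2] - [[[[[s1, s5], s6], s4], s2], s3] + [[[[[s1, s5], s6], s4], s3], s2] + [[[[[s1, s6], s5], s4], s2], s3] - [[[[[s1, s6], s5], s4], s3], s2]
The normal forms match — equal.


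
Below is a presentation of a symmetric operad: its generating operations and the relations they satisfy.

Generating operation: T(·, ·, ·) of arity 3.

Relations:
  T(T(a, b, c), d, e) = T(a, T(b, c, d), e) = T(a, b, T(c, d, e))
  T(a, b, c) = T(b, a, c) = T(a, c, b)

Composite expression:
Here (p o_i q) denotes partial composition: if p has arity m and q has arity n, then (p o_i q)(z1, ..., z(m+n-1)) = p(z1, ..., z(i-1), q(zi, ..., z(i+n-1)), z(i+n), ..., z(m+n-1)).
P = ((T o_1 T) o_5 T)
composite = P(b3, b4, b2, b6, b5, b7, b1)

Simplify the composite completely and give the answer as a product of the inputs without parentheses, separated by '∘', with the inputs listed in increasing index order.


b1 ∘ b2 ∘ b3 ∘ b4 ∘ b5 ∘ b6 ∘ b7

Shape and order are irrelevant to T; the b-input set decides.
T(b3, b4, b2) unparenthesizes to b3 ∘ b4 ∘ b2
T(b5, b7, b1) unparenthesizes to b5 ∘ b7 ∘ b1
T(T(b3, b4, b2), b6, T(b5, b7, b1)) unparenthesizes to b3 ∘ b4 ∘ b2 ∘ b6 ∘ b5 ∘ b7 ∘ b1
rearranged into index order: b1 ∘ b2 ∘ b3 ∘ b4 ∘ b5 ∘ b6 ∘ b7


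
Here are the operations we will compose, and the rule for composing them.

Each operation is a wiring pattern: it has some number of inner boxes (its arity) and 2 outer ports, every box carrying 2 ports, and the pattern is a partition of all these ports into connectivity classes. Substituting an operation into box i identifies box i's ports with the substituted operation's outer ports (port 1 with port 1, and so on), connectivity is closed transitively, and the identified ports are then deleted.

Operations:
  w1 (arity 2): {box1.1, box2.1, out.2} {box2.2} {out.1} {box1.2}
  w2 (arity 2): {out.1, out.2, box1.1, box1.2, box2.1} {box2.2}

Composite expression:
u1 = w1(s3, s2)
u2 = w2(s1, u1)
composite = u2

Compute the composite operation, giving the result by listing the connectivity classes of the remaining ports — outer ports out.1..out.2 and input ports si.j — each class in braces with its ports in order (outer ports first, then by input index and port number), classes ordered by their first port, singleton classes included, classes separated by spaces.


Two ports join when wires chain via w2-identified ports.
stage w1: inputs (s3, s2), connectivity {out.1} {out.2, s2.1, s3.1} {s2.2} {s3.2}, out.j its boundary
stage w2: inputs (s1, s3, s2), connectivity {out.1, out.2, s1.1, s1.2} {s2.1, s3.1} {s2.2} {s3.2}, out.j its boundary

{out.1, out.2, s1.1, s1.2} {s2.1, s3.1} {s2.2} {s3.2}


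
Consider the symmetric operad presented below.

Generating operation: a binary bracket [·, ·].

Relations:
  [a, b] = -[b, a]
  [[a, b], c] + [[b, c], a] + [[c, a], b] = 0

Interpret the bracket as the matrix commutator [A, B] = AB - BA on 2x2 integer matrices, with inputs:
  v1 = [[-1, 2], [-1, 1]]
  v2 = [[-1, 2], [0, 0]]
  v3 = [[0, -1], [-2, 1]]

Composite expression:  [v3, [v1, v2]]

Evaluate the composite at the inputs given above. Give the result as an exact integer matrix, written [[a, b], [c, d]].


[v1, v2] = [[2, -2], [1, -2]]
[v3, [v1, v2]] = [[-5, 6], [-7, 5]]

[[-5, 6], [-7, 5]]


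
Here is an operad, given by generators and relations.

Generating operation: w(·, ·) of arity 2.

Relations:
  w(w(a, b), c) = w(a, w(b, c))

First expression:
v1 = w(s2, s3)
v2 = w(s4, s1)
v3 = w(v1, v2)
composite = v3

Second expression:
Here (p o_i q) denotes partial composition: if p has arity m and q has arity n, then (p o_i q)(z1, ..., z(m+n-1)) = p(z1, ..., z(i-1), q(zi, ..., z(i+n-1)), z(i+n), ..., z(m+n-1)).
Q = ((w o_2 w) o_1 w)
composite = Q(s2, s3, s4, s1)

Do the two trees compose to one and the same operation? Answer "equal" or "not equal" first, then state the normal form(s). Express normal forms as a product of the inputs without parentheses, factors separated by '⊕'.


equal; both compose to s2 ⊕ s3 ⊕ s4 ⊕ s1


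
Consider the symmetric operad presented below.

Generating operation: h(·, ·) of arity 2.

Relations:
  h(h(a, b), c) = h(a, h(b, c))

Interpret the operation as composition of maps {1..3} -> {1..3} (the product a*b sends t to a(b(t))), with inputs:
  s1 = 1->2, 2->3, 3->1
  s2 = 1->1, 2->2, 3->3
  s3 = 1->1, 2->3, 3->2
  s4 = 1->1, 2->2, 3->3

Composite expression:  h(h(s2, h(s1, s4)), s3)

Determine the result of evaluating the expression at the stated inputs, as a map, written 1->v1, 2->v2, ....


1->2, 2->1, 3->3

h(s1, s4) = 1->2, 2->3, 3->1
h(s2, h(s1, s4)) = 1->2, 2->3, 3->1
h(h(s2, h(s1, s4)), s3) = 1->2, 2->1, 3->3


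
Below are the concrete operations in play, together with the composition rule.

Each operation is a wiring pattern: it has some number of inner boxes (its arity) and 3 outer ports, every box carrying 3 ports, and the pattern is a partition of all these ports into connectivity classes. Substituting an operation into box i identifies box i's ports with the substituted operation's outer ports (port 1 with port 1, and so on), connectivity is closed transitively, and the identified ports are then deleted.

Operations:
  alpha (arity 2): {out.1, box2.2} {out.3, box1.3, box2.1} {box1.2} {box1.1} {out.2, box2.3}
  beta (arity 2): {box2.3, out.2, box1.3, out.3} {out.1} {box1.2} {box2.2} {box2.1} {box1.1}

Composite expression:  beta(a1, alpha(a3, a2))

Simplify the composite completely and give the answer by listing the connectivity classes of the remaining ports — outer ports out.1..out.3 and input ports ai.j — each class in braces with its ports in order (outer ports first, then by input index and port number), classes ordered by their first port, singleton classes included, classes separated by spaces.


{out.1} {out.2, out.3, a1.3, a2.1, a3.3} {a1.1} {a1.2} {a2.2} {a2.3} {a3.1} {a3.2}


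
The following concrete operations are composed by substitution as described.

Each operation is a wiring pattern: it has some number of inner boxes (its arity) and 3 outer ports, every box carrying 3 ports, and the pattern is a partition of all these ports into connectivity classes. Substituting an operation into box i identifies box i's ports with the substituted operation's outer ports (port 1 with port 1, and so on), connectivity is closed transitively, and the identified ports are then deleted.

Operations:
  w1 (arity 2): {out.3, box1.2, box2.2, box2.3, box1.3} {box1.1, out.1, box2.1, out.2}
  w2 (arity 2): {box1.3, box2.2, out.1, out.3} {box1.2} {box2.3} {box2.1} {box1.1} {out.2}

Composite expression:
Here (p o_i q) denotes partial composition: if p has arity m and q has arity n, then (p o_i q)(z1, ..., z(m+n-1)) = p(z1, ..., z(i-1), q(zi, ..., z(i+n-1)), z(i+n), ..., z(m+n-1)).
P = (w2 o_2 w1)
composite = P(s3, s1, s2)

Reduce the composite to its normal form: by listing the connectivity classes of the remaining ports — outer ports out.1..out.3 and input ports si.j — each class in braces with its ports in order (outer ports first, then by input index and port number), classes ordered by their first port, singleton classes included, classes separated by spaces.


{out.1, out.3, s1.1, s2.1, s3.3} {out.2} {s1.2, s1.3, s2.2, s2.3} {s3.1} {s3.2}

Connectivity passes through glued w2-boundaries; trace each wire chain.
after w1, the pattern on (s1, s2) reads {out.1, out.2, s1.1, s2.1} {out.3, s1.2, s1.3, s2.2, s2.3} (out.j = its outer ports)
after w2, the pattern on (s3, s1, s2) reads {out.1, out.3, s1.1, s2.1, s3.3} {out.2} {s1.2, s1.3, s2.2, s2.3} {s3.1} {s3.2} (out.j = its outer ports)


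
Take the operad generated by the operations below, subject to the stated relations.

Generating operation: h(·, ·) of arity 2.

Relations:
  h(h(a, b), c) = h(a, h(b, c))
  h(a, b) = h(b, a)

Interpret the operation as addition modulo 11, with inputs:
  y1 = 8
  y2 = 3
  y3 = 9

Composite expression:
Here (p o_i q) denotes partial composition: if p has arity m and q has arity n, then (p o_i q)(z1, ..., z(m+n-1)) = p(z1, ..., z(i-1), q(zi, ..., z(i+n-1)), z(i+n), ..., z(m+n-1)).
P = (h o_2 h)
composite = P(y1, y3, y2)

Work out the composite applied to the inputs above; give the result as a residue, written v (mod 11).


9 (mod 11)

h(y3, y2) = 1
h(y1, h(y3, y2)) = 9


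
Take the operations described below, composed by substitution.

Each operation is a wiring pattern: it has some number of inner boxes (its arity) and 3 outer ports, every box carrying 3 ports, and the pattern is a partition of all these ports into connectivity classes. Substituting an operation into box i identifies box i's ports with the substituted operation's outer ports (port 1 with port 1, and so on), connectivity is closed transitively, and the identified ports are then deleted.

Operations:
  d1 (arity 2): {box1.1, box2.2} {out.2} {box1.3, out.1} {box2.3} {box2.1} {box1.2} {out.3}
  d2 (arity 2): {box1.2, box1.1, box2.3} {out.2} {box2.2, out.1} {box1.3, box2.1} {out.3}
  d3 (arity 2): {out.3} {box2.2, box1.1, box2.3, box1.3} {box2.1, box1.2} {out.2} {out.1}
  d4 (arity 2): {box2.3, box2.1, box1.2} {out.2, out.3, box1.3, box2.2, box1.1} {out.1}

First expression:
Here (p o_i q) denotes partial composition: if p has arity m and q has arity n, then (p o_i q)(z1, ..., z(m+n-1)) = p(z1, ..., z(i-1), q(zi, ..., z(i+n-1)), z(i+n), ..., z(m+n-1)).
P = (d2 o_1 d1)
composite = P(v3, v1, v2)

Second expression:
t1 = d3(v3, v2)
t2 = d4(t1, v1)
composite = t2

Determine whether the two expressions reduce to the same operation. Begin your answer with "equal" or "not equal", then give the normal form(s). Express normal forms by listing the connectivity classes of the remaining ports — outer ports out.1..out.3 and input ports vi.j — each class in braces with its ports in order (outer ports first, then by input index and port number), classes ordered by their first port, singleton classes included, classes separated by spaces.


The first expression, normalized: {out.1, v2.2} {out.2} {out.3} {v1.1} {v1.2, v3.1} {v1.3} {v2.1} {v2.3, v3.3} {v3.2}
The second expression, normalized: {out.1} {out.2, out.3, v1.2} {v1.1, v1.3} {v2.1, v3.2} {v2.2, v2.3, v3.1, v3.3}
Different reductions; not equal.

not equal; the first gives {out.1, v2.2} {out.2} {out.3} {v1.1} {v1.2, v3.1} {v1.3} {v2.1} {v2.3, v3.3} {v3.2} and the second {out.1} {out.2, out.3, v1.2} {v1.1, v1.3} {v2.1, v3.2} {v2.2, v2.3, v3.1, v3.3}


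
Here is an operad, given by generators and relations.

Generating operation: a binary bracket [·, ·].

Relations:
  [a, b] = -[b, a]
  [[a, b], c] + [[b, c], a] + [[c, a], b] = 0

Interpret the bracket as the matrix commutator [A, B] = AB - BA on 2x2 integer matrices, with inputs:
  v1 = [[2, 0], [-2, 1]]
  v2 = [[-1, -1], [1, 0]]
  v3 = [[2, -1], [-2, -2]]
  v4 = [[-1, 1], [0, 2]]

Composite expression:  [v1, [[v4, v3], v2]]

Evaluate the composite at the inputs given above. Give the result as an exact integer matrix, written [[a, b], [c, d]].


[v4, v3] = [[-2, -1], [-6, 2]]
[[v4, v3], v2] = [[-7, 3], [10, 7]]
[v1, [[v4, v3], v2]] = [[6, 3], [18, -6]]

[[6, 3], [18, -6]]


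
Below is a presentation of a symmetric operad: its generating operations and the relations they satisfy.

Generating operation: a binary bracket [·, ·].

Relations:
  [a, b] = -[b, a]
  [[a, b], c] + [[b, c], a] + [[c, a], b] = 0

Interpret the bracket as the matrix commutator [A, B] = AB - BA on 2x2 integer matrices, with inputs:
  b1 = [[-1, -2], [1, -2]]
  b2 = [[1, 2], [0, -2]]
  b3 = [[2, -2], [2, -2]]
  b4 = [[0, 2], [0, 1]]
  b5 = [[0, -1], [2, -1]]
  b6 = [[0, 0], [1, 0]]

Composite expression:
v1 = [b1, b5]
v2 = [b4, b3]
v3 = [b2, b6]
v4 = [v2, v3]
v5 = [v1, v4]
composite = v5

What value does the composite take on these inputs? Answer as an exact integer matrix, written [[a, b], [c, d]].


[[56, -180], [156, -56]]

[b1, b5] = [[-3, 1], [-1, 3]]
[b4, b3] = [[4, -6], [2, -4]]
[b2, b6] = [[2, 0], [-3, -2]]
[[b4, b3], [b2, b6]] = [[18, 24], [32, -18]]
[[b1, b5], [[b4, b3], [b2, b6]]] = [[56, -180], [156, -56]]


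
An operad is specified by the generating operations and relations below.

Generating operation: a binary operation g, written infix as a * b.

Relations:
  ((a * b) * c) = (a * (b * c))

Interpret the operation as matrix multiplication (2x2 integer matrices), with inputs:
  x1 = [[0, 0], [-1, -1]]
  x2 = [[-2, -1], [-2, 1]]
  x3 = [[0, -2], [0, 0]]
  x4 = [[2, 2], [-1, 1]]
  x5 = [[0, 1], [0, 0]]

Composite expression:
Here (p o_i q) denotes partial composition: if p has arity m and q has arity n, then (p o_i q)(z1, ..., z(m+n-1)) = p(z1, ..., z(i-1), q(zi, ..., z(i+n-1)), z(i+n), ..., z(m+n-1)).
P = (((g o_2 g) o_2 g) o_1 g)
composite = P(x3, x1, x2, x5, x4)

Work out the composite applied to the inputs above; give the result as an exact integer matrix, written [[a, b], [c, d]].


[[8, -8], [0, 0]]

(x3 * x1) = [[2, 2], [0, 0]]
(x2 * x5) = [[0, -2], [0, -2]]
((x2 * x5) * x4) = [[2, -2], [2, -2]]
((x3 * x1) * ((x2 * x5) * x4)) = [[8, -8], [0, 0]]


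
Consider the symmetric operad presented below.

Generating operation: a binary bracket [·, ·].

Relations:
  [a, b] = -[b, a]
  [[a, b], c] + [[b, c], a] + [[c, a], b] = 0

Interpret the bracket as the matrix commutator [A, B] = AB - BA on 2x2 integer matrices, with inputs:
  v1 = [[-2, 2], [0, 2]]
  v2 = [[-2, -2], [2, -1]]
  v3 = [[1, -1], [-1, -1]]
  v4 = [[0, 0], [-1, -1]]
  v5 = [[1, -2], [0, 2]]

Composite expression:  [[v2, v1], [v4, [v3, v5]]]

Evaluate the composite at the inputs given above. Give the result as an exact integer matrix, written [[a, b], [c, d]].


[v2, v1] = [[-4, -10], [-8, 4]]
[v3, v5] = [[-2, -5], [1, 2]]
[v4, [v3, v5]] = [[-5, -5], [3, 5]]
[[v2, v1], [v4, [v3, v5]]] = [[-70, -60], [104, 70]]

[[-70, -60], [104, 70]]


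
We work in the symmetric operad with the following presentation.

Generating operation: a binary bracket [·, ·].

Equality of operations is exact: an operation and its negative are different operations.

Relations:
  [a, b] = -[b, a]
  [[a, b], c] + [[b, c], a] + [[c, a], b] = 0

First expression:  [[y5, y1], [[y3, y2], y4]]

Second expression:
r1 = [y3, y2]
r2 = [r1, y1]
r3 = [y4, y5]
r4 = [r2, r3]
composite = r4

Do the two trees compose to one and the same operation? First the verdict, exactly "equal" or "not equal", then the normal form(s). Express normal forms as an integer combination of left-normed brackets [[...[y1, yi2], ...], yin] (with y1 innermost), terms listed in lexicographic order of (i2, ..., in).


Reducing the first expression gives [[[[y1, y5], y2], y3], y4] - [[[[y1, y5], y3], y2], y4] - [[[[y1, y5], y4], y2], y3] + [[[[y1, y5], y4], y3], y2]
Reducing the second expression gives [[[[y1, y2], y3], y4], y5] - [[[[y1, y2], y3], y5], y4] - [[[[y1, y3], y2], y4], y5] + [[[[y1, y3], y2], y5], y4]
The normal forms differ: not equal.

not equal; first: [[[[y1, y5], y2], y3], y4] - [[[[y1, y5], y3], y2], y4] - [[[[y1, y5], y4], y2], y3] + [[[[y1, y5], y4], y3], y2]; second: [[[[y1, y2], y3], y4], y5] - [[[[y1, y2], y3], y5], y4] - [[[[y1, y3], y2], y4], y5] + [[[[y1, y3], y2], y5], y4]


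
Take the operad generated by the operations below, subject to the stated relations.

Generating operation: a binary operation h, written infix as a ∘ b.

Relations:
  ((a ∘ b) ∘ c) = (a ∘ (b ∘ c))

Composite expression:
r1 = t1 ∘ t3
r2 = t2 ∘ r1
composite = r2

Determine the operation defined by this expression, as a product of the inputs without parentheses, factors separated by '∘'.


t2 ∘ t1 ∘ t3


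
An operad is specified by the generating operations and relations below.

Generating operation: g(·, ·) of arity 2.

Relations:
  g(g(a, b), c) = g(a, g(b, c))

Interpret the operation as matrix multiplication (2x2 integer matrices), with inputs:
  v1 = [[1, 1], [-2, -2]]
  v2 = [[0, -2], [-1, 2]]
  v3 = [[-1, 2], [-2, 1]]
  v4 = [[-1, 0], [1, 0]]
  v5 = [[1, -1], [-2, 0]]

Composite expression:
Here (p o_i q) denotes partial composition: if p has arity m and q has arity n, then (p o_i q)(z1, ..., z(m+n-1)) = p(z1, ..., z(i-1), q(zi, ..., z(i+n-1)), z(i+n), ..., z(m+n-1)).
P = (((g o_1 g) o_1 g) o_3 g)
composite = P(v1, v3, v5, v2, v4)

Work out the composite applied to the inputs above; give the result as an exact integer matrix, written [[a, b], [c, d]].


[[27, 0], [-54, 0]]

g(v1, v3) = [[-3, 3], [6, -6]]
g(v5, v2) = [[1, -4], [0, 4]]
g(g(v1, v3), g(v5, v2)) = [[-3, 24], [6, -48]]
g(g(g(v1, v3), g(v5, v2)), v4) = [[27, 0], [-54, 0]]


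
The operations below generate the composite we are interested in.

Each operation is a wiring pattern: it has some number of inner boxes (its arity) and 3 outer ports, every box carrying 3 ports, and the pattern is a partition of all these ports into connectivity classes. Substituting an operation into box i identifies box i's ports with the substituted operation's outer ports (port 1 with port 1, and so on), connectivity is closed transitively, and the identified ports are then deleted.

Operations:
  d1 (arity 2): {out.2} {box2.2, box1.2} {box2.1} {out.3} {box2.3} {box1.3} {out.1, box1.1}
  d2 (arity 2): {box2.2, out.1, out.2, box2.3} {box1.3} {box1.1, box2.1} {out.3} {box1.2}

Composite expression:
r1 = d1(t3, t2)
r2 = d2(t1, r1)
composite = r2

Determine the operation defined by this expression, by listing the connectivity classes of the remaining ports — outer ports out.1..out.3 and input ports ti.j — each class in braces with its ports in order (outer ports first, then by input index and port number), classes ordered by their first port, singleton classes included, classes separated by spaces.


Reachability decides: close wires over d2-identified ports.
after d1, the pattern on (t3, t2) reads {out.1, t3.1} {out.2} {out.3} {t2.1} {t2.2, t3.2} {t2.3} {t3.3} (out.j = its outer ports)
after d2, the pattern on (t1, t3, t2) reads {out.1, out.2} {out.3} {t1.1, t3.1} {t1.2} {t1.3} {t2.1} {t2.2, t3.2} {t2.3} {t3.3} (out.j = its outer ports)

{out.1, out.2} {out.3} {t1.1, t3.1} {t1.2} {t1.3} {t2.1} {t2.2, t3.2} {t2.3} {t3.3}


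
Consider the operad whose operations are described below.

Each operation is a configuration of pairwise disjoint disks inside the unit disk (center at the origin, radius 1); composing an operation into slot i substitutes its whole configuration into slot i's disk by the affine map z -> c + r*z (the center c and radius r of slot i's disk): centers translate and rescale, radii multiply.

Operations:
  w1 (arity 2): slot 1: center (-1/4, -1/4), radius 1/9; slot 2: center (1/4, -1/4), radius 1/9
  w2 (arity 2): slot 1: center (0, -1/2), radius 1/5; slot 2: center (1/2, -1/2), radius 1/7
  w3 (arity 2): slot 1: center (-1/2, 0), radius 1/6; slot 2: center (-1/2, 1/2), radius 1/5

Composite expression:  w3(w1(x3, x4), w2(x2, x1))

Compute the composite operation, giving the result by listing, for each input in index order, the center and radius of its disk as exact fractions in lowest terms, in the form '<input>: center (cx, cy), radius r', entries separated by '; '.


x1: center (-2/5, 2/5), radius 1/35; x2: center (-1/2, 2/5), radius 1/25; x3: center (-13/24, -1/24), radius 1/54; x4: center (-11/24, -1/24), radius 1/54


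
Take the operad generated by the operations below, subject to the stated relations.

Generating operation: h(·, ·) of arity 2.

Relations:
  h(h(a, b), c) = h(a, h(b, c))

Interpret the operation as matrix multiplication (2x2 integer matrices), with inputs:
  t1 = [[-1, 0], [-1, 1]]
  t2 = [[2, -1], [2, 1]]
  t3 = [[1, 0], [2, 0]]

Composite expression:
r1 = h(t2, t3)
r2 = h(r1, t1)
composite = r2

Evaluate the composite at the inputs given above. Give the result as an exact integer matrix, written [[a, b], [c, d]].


[[0, 0], [-4, 0]]

h(t2, t3) = [[0, 0], [4, 0]]
h(h(t2, t3), t1) = [[0, 0], [-4, 0]]


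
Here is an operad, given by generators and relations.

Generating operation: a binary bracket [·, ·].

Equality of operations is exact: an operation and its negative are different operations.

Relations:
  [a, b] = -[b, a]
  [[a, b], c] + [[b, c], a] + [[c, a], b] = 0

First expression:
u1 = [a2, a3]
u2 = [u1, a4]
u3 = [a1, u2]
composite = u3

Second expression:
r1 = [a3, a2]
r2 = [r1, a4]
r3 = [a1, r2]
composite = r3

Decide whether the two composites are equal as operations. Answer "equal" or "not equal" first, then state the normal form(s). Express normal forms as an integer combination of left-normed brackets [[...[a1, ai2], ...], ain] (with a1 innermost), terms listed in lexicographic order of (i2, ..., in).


The first expression reduces to [[[a1, a2], a3], a4] - [[[a1, a3], a2], a4] - [[[a1, a4], a2], a3] + [[[a1, a4], a3], a2]
The second expression reduces to -[[[a1, a2], a3], a4] + [[[a1, a3], a2], a4] + [[[a1, a4], a2], a3] - [[[a1, a4], a3], a2]
No match — not equal.

not equal; the first gives [[[a1, a2], a3], a4] - [[[a1, a3], a2], a4] - [[[a1, a4], a2], a3] + [[[a1, a4], a3], a2] and the second -[[[a1, a2], a3], a4] + [[[a1, a3], a2], a4] + [[[a1, a4], a2], a3] - [[[a1, a4], a3], a2]


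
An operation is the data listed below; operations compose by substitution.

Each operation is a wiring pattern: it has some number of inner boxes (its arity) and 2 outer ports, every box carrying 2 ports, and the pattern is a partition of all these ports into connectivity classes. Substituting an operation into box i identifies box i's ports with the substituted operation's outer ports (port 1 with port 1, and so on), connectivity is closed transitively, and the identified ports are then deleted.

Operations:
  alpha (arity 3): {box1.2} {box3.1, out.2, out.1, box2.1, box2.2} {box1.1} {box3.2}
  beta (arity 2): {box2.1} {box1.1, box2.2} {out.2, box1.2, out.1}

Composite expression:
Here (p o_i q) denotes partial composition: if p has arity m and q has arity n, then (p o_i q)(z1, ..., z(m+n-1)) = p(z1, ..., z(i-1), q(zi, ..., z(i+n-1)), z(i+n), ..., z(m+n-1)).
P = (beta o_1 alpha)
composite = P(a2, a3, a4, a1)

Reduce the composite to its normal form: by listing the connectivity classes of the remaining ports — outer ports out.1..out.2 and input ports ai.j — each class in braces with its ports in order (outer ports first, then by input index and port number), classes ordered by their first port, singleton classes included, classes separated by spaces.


After gluing at beta, chains via deleted ports link the a-ports.
through alpha, on inputs (a2, a3, a4): {out.1, out.2, a3.1, a3.2, a4.1} {a2.1} {a2.2} {a4.2} (out.j = stage outer ports)
through beta, on inputs (a2, a3, a4, a1): {out.1, out.2, a1.2, a3.1, a3.2, a4.1} {a1.1} {a2.1} {a2.2} {a4.2} (out.j = stage outer ports)

{out.1, out.2, a1.2, a3.1, a3.2, a4.1} {a1.1} {a2.1} {a2.2} {a4.2}


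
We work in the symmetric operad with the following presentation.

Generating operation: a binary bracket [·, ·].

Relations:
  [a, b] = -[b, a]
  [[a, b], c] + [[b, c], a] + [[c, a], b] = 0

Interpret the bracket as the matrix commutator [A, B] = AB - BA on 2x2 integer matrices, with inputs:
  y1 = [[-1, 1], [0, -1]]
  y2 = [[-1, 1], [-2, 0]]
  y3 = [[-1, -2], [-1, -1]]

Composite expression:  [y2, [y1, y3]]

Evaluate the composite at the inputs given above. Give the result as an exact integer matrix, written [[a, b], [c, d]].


[[0, 2], [4, 0]]

[y1, y3] = [[-1, 0], [0, 1]]
[y2, [y1, y3]] = [[0, 2], [4, 0]]


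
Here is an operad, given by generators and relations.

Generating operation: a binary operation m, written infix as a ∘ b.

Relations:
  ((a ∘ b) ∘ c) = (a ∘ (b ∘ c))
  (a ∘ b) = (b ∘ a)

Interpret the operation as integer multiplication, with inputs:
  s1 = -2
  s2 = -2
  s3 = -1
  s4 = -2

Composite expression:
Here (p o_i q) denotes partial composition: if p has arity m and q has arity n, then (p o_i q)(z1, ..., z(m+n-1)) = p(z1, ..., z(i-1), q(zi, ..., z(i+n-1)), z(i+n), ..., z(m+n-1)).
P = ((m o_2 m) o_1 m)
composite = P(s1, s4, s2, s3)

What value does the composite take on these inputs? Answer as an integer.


8


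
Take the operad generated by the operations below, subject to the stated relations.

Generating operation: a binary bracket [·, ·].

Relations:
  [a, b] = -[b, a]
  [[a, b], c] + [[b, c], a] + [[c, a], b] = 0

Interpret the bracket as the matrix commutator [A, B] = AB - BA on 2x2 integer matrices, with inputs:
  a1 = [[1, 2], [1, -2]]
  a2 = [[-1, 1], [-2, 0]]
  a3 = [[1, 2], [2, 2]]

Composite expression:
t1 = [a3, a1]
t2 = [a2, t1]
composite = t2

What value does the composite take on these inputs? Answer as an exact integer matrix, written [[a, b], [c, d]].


[[-9, 12], [15, 9]]

[a3, a1] = [[-2, -8], [7, 2]]
[a2, [a3, a1]] = [[-9, 12], [15, 9]]


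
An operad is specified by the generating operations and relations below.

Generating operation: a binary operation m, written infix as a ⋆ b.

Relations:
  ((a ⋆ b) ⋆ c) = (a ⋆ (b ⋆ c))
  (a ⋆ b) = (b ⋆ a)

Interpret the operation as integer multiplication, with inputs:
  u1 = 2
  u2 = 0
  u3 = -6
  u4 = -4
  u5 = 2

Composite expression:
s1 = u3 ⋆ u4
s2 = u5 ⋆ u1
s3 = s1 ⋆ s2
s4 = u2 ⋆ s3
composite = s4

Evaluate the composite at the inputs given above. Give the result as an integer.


0

(u3 ⋆ u4) = 24
(u5 ⋆ u1) = 4
((u3 ⋆ u4) ⋆ (u5 ⋆ u1)) = 96
(u2 ⋆ ((u3 ⋆ u4) ⋆ (u5 ⋆ u1))) = 0


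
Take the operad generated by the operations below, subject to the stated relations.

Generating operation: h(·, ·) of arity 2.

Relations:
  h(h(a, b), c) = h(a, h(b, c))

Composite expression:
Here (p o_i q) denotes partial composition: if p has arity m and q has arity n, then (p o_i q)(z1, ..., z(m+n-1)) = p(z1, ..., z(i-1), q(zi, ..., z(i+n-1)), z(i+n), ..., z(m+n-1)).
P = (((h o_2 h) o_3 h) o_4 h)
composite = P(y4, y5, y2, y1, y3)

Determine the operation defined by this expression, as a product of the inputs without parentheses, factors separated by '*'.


Associativity of h dissolves the nesting; only the y-input order survives.
h(y1, y3) spells out as y1 * y3
h(y2, h(y1, y3)) spells out as y2 * y1 * y3
h(y5, h(y2, h(y1, y3))) spells out as y5 * y2 * y1 * y3
h(y4, h(y5, h(y2, h(y1, y3)))) spells out as y4 * y5 * y2 * y1 * y3

y4 * y5 * y2 * y1 * y3


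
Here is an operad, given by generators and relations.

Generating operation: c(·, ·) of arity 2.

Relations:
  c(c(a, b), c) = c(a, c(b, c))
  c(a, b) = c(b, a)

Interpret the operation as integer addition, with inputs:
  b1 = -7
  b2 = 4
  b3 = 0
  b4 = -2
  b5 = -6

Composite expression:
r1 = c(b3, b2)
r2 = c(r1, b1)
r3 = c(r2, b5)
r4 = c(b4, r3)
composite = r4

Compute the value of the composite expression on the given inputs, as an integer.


-11

c(b3, b2) = 4
c(c(b3, b2), b1) = -3
c(c(c(b3, b2), b1), b5) = -9
c(b4, c(c(c(b3, b2), b1), b5)) = -11


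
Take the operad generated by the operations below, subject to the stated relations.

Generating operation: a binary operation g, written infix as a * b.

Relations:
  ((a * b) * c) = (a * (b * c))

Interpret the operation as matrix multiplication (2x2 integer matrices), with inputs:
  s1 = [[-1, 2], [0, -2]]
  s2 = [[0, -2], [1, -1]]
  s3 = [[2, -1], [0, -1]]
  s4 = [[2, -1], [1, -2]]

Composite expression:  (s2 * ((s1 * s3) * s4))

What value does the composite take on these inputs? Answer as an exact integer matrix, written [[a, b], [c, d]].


(s1 * s3) = [[-2, -1], [0, 2]]
((s1 * s3) * s4) = [[-5, 4], [2, -4]]
(s2 * ((s1 * s3) * s4)) = [[-4, 8], [-7, 8]]

[[-4, 8], [-7, 8]]
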